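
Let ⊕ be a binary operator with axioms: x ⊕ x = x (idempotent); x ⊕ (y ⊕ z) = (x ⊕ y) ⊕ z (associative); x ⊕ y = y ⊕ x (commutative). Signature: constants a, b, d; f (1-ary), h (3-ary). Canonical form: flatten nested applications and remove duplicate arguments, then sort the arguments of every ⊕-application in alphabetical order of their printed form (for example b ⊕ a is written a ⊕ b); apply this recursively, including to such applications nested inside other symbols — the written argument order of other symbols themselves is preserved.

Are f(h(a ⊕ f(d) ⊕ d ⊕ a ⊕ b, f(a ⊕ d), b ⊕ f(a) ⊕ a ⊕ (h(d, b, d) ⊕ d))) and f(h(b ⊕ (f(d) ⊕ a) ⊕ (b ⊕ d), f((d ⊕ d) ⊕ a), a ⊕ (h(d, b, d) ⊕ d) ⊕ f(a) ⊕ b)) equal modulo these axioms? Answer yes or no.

Answer: yes — both canonical forms are f(h(a ⊕ b ⊕ d ⊕ f(d), f(a ⊕ d), a ⊕ b ⊕ d ⊕ f(a) ⊕ h(d, b, d)))

Derivation:
Left:  f(h(a ⊕ f(d) ⊕ d ⊕ a ⊕ b, f(a ⊕ d), b ⊕ f(a) ⊕ a ⊕ (h(d, b, d) ⊕ d)))
  Descend into:  b ⊕ f(a) ⊕ a ⊕ (h(d, b, d) ⊕ d)
  Un-nest:  b ⊕ f(a) ⊕ a ⊕ h(d, b, d) ⊕ d
  Sort:  a ⊕ b ⊕ d ⊕ f(a) ⊕ h(d, b, d)
  Reassemble:  f(h(a ⊕ b ⊕ d ⊕ f(d), f(a ⊕ d), a ⊕ b ⊕ d ⊕ f(a) ⊕ h(d, b, d)))
Right:  f(h(b ⊕ (f(d) ⊕ a) ⊕ (b ⊕ d), f((d ⊕ d) ⊕ a), a ⊕ (h(d, b, d) ⊕ d) ⊕ f(a) ⊕ b))
  Work inside:  a ⊕ (h(d, b, d) ⊕ d) ⊕ f(a) ⊕ b
  Un-nest:  a ⊕ h(d, b, d) ⊕ d ⊕ f(a) ⊕ b
  Sort:  a ⊕ b ⊕ d ⊕ f(a) ⊕ h(d, b, d)
  Put back:  f(h(a ⊕ b ⊕ d ⊕ f(d), f(a ⊕ d), a ⊕ b ⊕ d ⊕ f(a) ⊕ h(d, b, d)))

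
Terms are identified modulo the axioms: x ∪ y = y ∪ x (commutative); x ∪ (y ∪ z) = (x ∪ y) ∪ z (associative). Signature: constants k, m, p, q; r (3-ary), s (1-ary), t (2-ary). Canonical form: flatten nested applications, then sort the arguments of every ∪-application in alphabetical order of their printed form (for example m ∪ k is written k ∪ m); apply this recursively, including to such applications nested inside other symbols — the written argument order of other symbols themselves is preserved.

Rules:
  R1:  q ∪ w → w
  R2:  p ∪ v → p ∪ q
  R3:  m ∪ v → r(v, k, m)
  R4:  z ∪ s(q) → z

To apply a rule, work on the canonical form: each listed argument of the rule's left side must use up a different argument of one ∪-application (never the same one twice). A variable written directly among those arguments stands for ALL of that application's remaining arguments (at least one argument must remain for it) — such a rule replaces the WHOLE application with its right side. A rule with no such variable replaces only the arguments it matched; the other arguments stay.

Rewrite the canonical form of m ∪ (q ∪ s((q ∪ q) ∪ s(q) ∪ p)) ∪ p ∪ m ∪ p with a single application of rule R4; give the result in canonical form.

Answer: m ∪ m ∪ p ∪ p ∪ q ∪ s(p ∪ q ∪ q)

Derivation:
Canonical form:  m ∪ m ∪ p ∪ p ∪ q ∪ s(p ∪ q ∪ q ∪ s(q))
Apply R4:  consuming s(q);  z := p ∪ q ∪ q
The variable takes the whole remainder — replace the entire application.
Giving:  m ∪ m ∪ p ∪ p ∪ q ∪ s(p ∪ q ∪ q)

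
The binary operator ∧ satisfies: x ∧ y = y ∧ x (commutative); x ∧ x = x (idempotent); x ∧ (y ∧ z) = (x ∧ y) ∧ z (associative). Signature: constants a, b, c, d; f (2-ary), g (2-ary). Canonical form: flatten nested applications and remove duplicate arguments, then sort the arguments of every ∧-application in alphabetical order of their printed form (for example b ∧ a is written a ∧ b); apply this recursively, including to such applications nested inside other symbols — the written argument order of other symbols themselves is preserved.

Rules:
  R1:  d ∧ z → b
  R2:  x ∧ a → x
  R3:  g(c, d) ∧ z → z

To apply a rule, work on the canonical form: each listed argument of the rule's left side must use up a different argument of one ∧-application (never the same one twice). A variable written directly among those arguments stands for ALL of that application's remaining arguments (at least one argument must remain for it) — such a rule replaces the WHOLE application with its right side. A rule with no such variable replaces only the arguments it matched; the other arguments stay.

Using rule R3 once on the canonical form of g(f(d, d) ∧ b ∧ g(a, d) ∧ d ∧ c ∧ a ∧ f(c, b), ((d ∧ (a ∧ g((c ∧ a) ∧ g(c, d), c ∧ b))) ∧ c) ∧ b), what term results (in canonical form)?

Answer: g(a ∧ b ∧ c ∧ d ∧ f(c, b) ∧ f(d, d) ∧ g(a, d), a ∧ b ∧ c ∧ d ∧ g(a ∧ c, b ∧ c))

Derivation:
Canonical form:  g(a ∧ b ∧ c ∧ d ∧ f(c, b) ∧ f(d, d) ∧ g(a, d), a ∧ b ∧ c ∧ d ∧ g(a ∧ c ∧ g(c, d), b ∧ c))
Apply R3:  consuming g(c, d);  z := a ∧ c
Every leftover argument binds to the variable; the entire application is replaced.
Giving:  g(a ∧ b ∧ c ∧ d ∧ f(c, b) ∧ f(d, d) ∧ g(a, d), a ∧ b ∧ c ∧ d ∧ g(a ∧ c, b ∧ c))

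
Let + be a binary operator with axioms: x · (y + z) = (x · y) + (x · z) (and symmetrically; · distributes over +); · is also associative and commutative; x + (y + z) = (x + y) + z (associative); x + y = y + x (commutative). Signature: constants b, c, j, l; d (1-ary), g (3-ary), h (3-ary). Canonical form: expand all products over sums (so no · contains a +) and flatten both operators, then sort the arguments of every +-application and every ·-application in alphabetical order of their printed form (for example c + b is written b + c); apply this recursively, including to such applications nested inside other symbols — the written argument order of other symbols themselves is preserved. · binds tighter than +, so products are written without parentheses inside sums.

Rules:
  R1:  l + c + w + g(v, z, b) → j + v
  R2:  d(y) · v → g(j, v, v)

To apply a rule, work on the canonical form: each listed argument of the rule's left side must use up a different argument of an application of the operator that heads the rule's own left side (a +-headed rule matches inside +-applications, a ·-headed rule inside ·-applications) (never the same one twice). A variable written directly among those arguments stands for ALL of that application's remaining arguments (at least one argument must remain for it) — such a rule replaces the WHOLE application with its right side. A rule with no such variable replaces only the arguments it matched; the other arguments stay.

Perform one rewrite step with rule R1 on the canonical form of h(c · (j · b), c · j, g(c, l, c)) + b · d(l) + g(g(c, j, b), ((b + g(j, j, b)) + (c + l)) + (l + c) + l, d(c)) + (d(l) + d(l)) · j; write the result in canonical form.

Answer: b · d(l) + d(l) · j + d(l) · j + g(g(c, j, b), j + j, d(c)) + h(b · c · j, c · j, g(c, l, c))

Derivation:
Canonical form:  b · d(l) + d(l) · j + d(l) · j + g(g(c, j, b), b + c + c + g(j, j, b) + l + l + l, d(c)) + h(b · c · j, c · j, g(c, l, c))
Apply R1:  consuming c, g(j, j, b), l;  v := j, w := b + c + l + l, z := j
The extension variable absorbs all remaining arguments, so the whole application is rewritten.
New term:  b · d(l) + d(l) · j + d(l) · j + g(g(c, j, b), j + j, d(c)) + h(b · c · j, c · j, g(c, l, c))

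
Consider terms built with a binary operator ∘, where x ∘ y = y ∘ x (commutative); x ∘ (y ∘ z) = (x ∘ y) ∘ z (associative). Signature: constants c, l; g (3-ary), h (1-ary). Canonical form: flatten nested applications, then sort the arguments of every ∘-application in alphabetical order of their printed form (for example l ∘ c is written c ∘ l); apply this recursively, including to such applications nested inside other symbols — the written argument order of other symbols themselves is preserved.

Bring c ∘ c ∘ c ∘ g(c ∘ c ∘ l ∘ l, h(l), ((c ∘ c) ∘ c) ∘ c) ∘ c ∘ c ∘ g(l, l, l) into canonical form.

Inside:  g(c ∘ c ∘ l ∘ l, h(l), ((c ∘ c) ∘ c) ∘ c)  →  g(c ∘ c ∘ l ∘ l, h(l), c ∘ c ∘ c ∘ c)
Sort:  c ∘ c ∘ c ∘ c ∘ c ∘ g(c ∘ c ∘ l ∘ l, h(l), c ∘ c ∘ c ∘ c) ∘ g(l, l, l)

Answer: c ∘ c ∘ c ∘ c ∘ c ∘ g(c ∘ c ∘ l ∘ l, h(l), c ∘ c ∘ c ∘ c) ∘ g(l, l, l)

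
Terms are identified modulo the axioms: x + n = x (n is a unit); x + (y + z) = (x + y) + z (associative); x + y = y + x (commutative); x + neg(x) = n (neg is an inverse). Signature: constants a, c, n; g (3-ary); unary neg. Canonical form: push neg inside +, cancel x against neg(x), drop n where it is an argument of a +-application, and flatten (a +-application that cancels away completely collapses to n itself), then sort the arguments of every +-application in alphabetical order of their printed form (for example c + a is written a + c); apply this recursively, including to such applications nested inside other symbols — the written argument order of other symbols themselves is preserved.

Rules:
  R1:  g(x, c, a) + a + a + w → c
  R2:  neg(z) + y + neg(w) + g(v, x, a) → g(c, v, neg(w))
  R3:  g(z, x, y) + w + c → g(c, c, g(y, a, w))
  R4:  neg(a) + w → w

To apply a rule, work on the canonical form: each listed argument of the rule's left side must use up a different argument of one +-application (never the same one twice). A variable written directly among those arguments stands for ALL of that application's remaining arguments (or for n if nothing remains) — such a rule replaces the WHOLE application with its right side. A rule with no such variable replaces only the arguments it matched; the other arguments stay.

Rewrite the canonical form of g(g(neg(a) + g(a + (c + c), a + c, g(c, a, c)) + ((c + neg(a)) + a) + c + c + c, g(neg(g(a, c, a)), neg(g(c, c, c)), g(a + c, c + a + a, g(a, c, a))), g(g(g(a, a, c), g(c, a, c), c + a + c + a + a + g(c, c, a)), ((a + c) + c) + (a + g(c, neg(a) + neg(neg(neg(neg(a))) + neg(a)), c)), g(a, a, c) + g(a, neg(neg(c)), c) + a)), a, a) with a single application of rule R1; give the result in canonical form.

Answer: g(g(c + c + c + c + g(a + c + c, a + c, g(c, a, c)) + neg(a), g(neg(g(a, c, a)), neg(g(c, c, c)), g(a + c, a + a + c, g(a, c, a))), g(g(g(a, a, c), g(c, a, c), c), a + a + c + c + g(c, a, c), a + g(a, a, c) + g(a, c, c))), a, a)

Derivation:
Canonical form:  g(g(c + c + c + c + g(a + c + c, a + c, g(c, a, c)) + neg(a), g(neg(g(a, c, a)), neg(g(c, c, c)), g(a + c, a + a + c, g(a, c, a))), g(g(g(a, a, c), g(c, a, c), a + a + a + c + c + g(c, c, a)), a + a + c + c + g(c, a, c), a + g(a, a, c) + g(a, c, c))), a, a)
Apply R1:  consuming a, a, g(c, c, a);  w := a + c + c, x := c
Every leftover argument binds to the variable; the entire application is replaced.
Result:  g(g(c + c + c + c + g(a + c + c, a + c, g(c, a, c)) + neg(a), g(neg(g(a, c, a)), neg(g(c, c, c)), g(a + c, a + a + c, g(a, c, a))), g(g(g(a, a, c), g(c, a, c), c), a + a + c + c + g(c, a, c), a + g(a, a, c) + g(a, c, c))), a, a)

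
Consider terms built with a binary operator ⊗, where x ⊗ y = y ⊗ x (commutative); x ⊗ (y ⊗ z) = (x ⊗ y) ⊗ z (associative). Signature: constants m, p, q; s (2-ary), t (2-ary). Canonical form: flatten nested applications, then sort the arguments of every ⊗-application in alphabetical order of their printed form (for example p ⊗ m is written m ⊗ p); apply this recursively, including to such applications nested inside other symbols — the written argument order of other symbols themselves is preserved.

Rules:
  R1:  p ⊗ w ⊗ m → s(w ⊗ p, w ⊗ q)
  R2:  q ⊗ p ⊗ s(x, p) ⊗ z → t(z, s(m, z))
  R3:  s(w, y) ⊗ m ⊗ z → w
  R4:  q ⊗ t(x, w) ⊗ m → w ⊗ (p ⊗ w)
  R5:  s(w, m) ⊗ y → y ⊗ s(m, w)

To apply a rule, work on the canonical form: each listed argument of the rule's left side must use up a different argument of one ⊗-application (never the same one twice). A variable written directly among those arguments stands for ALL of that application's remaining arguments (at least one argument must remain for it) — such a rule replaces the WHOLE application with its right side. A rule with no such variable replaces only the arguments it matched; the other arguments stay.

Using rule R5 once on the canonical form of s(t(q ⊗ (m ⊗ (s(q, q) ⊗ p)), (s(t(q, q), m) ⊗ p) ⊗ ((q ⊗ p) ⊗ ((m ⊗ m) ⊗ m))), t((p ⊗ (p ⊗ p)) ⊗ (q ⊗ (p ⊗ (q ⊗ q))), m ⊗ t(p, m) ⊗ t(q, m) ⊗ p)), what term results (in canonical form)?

Canonical form:  s(t(m ⊗ p ⊗ q ⊗ s(q, q), m ⊗ m ⊗ m ⊗ p ⊗ p ⊗ q ⊗ s(t(q, q), m)), t(p ⊗ p ⊗ p ⊗ p ⊗ q ⊗ q ⊗ q, m ⊗ p ⊗ t(p, m) ⊗ t(q, m)))
Match R5:  consume s(t(q, q), m);  w := t(q, q), y := m ⊗ m ⊗ m ⊗ p ⊗ p ⊗ q
The extension variable absorbs all remaining arguments, so the whole application is rewritten.
New term:  s(t(m ⊗ p ⊗ q ⊗ s(q, q), m ⊗ m ⊗ m ⊗ p ⊗ p ⊗ q ⊗ s(m, t(q, q))), t(p ⊗ p ⊗ p ⊗ p ⊗ q ⊗ q ⊗ q, m ⊗ p ⊗ t(p, m) ⊗ t(q, m)))

Answer: s(t(m ⊗ p ⊗ q ⊗ s(q, q), m ⊗ m ⊗ m ⊗ p ⊗ p ⊗ q ⊗ s(m, t(q, q))), t(p ⊗ p ⊗ p ⊗ p ⊗ q ⊗ q ⊗ q, m ⊗ p ⊗ t(p, m) ⊗ t(q, m)))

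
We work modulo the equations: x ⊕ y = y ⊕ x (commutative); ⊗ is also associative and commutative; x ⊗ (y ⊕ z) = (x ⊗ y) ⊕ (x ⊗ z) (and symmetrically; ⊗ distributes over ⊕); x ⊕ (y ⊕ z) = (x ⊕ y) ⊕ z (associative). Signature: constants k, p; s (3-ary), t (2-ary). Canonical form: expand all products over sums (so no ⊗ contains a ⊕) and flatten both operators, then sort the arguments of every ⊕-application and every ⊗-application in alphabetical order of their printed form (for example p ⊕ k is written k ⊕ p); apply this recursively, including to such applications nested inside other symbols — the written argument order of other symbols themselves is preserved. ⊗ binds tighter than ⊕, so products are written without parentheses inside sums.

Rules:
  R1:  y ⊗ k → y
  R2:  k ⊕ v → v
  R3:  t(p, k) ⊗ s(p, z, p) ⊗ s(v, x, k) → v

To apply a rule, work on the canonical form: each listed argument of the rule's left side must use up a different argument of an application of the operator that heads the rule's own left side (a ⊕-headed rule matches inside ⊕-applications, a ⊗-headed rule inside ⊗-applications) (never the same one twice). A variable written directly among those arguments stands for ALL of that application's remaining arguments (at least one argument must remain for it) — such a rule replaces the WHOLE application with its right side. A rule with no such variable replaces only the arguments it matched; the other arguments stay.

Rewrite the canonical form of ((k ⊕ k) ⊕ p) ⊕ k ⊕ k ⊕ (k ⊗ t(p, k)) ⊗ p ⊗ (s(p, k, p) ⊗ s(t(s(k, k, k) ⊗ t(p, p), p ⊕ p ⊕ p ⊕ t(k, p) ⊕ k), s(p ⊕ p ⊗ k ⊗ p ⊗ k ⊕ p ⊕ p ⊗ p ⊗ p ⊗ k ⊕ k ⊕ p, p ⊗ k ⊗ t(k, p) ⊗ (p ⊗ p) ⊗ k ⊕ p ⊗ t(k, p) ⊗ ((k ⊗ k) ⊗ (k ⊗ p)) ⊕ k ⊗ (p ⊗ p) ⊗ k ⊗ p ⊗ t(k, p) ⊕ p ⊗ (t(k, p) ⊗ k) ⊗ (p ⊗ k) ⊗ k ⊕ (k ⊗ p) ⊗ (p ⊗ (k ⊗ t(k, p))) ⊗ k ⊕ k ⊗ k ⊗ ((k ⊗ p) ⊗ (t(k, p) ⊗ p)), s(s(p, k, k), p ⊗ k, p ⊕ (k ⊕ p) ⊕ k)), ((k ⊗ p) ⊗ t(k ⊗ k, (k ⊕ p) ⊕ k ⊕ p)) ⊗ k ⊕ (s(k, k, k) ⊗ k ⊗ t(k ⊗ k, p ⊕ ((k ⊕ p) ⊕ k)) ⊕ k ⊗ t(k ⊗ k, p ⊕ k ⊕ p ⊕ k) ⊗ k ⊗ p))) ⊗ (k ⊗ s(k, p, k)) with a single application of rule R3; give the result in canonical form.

Answer: k ⊕ k ⊕ k ⊕ k ⊕ k ⊗ k ⊗ k ⊗ p ⊗ s(t(s(k, k, k) ⊗ t(p, p), k ⊕ p ⊕ p ⊕ p ⊕ t(k, p)), s(k ⊕ k ⊗ k ⊗ p ⊗ p ⊕ k ⊗ p ⊗ p ⊗ p ⊕ p ⊕ p ⊕ p, k ⊗ k ⊗ k ⊗ p ⊗ p ⊗ t(k, p) ⊕ k ⊗ k ⊗ k ⊗ p ⊗ p ⊗ t(k, p) ⊕ k ⊗ k ⊗ k ⊗ p ⊗ p ⊗ t(k, p) ⊕ k ⊗ k ⊗ k ⊗ p ⊗ p ⊗ t(k, p) ⊕ k ⊗ k ⊗ p ⊗ p ⊗ p ⊗ t(k, p) ⊕ k ⊗ k ⊗ p ⊗ p ⊗ p ⊗ t(k, p), s(s(p, k, k), k ⊗ p, k ⊕ k ⊕ p ⊕ p)), k ⊗ k ⊗ p ⊗ t(k ⊗ k, k ⊕ k ⊕ p ⊕ p) ⊕ k ⊗ k ⊗ p ⊗ t(k ⊗ k, k ⊕ k ⊕ p ⊕ p) ⊕ k ⊗ s(k, k, k) ⊗ t(k ⊗ k, k ⊕ k ⊕ p ⊕ p)) ⊕ p

Derivation:
Canonical form:  k ⊕ k ⊕ k ⊕ k ⊕ k ⊗ k ⊗ p ⊗ s(k, p, k) ⊗ s(p, k, p) ⊗ s(t(s(k, k, k) ⊗ t(p, p), k ⊕ p ⊕ p ⊕ p ⊕ t(k, p)), s(k ⊕ k ⊗ k ⊗ p ⊗ p ⊕ k ⊗ p ⊗ p ⊗ p ⊕ p ⊕ p ⊕ p, k ⊗ k ⊗ k ⊗ p ⊗ p ⊗ t(k, p) ⊕ k ⊗ k ⊗ k ⊗ p ⊗ p ⊗ t(k, p) ⊕ k ⊗ k ⊗ k ⊗ p ⊗ p ⊗ t(k, p) ⊕ k ⊗ k ⊗ k ⊗ p ⊗ p ⊗ t(k, p) ⊕ k ⊗ k ⊗ p ⊗ p ⊗ p ⊗ t(k, p) ⊕ k ⊗ k ⊗ p ⊗ p ⊗ p ⊗ t(k, p), s(s(p, k, k), k ⊗ p, k ⊕ k ⊕ p ⊕ p)), k ⊗ k ⊗ p ⊗ t(k ⊗ k, k ⊕ k ⊕ p ⊕ p) ⊕ k ⊗ k ⊗ p ⊗ t(k ⊗ k, k ⊕ k ⊕ p ⊕ p) ⊕ k ⊗ s(k, k, k) ⊗ t(k ⊗ k, k ⊕ k ⊕ p ⊕ p)) ⊗ t(p, k) ⊕ p
Match R3:  consume s(k, p, k), s(p, k, p), t(p, k);  v := k, x := p, z := k
Giving:  k ⊕ k ⊕ k ⊕ k ⊕ k ⊗ k ⊗ k ⊗ p ⊗ s(t(s(k, k, k) ⊗ t(p, p), k ⊕ p ⊕ p ⊕ p ⊕ t(k, p)), s(k ⊕ k ⊗ k ⊗ p ⊗ p ⊕ k ⊗ p ⊗ p ⊗ p ⊕ p ⊕ p ⊕ p, k ⊗ k ⊗ k ⊗ p ⊗ p ⊗ t(k, p) ⊕ k ⊗ k ⊗ k ⊗ p ⊗ p ⊗ t(k, p) ⊕ k ⊗ k ⊗ k ⊗ p ⊗ p ⊗ t(k, p) ⊕ k ⊗ k ⊗ k ⊗ p ⊗ p ⊗ t(k, p) ⊕ k ⊗ k ⊗ p ⊗ p ⊗ p ⊗ t(k, p) ⊕ k ⊗ k ⊗ p ⊗ p ⊗ p ⊗ t(k, p), s(s(p, k, k), k ⊗ p, k ⊕ k ⊕ p ⊕ p)), k ⊗ k ⊗ p ⊗ t(k ⊗ k, k ⊕ k ⊕ p ⊕ p) ⊕ k ⊗ k ⊗ p ⊗ t(k ⊗ k, k ⊕ k ⊕ p ⊕ p) ⊕ k ⊗ s(k, k, k) ⊗ t(k ⊗ k, k ⊕ k ⊕ p ⊕ p)) ⊕ p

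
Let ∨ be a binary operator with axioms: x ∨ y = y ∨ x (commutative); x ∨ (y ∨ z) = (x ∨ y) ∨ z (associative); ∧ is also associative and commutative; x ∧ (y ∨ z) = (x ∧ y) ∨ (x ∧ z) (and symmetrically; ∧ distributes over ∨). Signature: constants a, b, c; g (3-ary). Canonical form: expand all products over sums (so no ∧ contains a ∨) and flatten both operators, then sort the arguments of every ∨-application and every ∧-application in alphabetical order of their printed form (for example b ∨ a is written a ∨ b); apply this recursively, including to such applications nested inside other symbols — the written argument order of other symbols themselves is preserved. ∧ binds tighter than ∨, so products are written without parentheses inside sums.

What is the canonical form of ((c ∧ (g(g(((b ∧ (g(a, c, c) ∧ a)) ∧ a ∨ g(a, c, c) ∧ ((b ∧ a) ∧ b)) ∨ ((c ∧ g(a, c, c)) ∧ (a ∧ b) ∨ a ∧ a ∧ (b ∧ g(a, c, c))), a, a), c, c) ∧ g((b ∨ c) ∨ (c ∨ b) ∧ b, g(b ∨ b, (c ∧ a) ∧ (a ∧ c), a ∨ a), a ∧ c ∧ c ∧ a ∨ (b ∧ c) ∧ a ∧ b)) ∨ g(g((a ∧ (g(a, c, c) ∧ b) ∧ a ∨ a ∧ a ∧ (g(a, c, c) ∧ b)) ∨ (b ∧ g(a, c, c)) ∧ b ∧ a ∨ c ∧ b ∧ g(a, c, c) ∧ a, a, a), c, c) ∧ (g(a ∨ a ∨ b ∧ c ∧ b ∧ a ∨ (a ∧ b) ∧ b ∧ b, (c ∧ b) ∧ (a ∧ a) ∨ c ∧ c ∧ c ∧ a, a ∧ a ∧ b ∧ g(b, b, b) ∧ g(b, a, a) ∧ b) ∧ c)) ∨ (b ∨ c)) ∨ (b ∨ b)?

Expand products over sums:  c ∧ g(b ∨ b ∧ b ∨ b ∧ c ∨ c, g(b ∨ b, a ∧ a ∧ c ∧ c, a ∨ a), a ∧ a ∧ c ∧ c ∨ a ∧ b ∧ b ∧ c) ∧ g(g(a ∧ a ∧ b ∧ g(a, c, c) ∨ a ∧ a ∧ b ∧ g(a, c, c) ∨ a ∧ b ∧ b ∧ g(a, c, c) ∨ a ∧ b ∧ c ∧ g(a, c, c), a, a), c, c) ∨ c ∧ g(a ∨ a ∨ a ∧ b ∧ b ∧ b ∨ a ∧ b ∧ b ∧ c, a ∧ a ∧ b ∧ c ∨ a ∧ c ∧ c ∧ c, a ∧ a ∧ b ∧ b ∧ g(b, a, a) ∧ g(b, b, b)) ∧ g(g(a ∧ a ∧ b ∧ g(a, c, c) ∨ a ∧ a ∧ b ∧ g(a, c, c) ∨ a ∧ b ∧ b ∧ g(a, c, c) ∨ a ∧ b ∧ c ∧ g(a, c, c), a, a), c, c) ∨ b ∨ c ∨ b ∨ b
Sort:  b ∨ b ∨ b ∨ c ∨ c ∧ g(a ∨ a ∨ a ∧ b ∧ b ∧ b ∨ a ∧ b ∧ b ∧ c, a ∧ a ∧ b ∧ c ∨ a ∧ c ∧ c ∧ c, a ∧ a ∧ b ∧ b ∧ g(b, a, a) ∧ g(b, b, b)) ∧ g(g(a ∧ a ∧ b ∧ g(a, c, c) ∨ a ∧ a ∧ b ∧ g(a, c, c) ∨ a ∧ b ∧ b ∧ g(a, c, c) ∨ a ∧ b ∧ c ∧ g(a, c, c), a, a), c, c) ∨ c ∧ g(b ∨ b ∧ b ∨ b ∧ c ∨ c, g(b ∨ b, a ∧ a ∧ c ∧ c, a ∨ a), a ∧ a ∧ c ∧ c ∨ a ∧ b ∧ b ∧ c) ∧ g(g(a ∧ a ∧ b ∧ g(a, c, c) ∨ a ∧ a ∧ b ∧ g(a, c, c) ∨ a ∧ b ∧ b ∧ g(a, c, c) ∨ a ∧ b ∧ c ∧ g(a, c, c), a, a), c, c)

Answer: b ∨ b ∨ b ∨ c ∨ c ∧ g(a ∨ a ∨ a ∧ b ∧ b ∧ b ∨ a ∧ b ∧ b ∧ c, a ∧ a ∧ b ∧ c ∨ a ∧ c ∧ c ∧ c, a ∧ a ∧ b ∧ b ∧ g(b, a, a) ∧ g(b, b, b)) ∧ g(g(a ∧ a ∧ b ∧ g(a, c, c) ∨ a ∧ a ∧ b ∧ g(a, c, c) ∨ a ∧ b ∧ b ∧ g(a, c, c) ∨ a ∧ b ∧ c ∧ g(a, c, c), a, a), c, c) ∨ c ∧ g(b ∨ b ∧ b ∨ b ∧ c ∨ c, g(b ∨ b, a ∧ a ∧ c ∧ c, a ∨ a), a ∧ a ∧ c ∧ c ∨ a ∧ b ∧ b ∧ c) ∧ g(g(a ∧ a ∧ b ∧ g(a, c, c) ∨ a ∧ a ∧ b ∧ g(a, c, c) ∨ a ∧ b ∧ b ∧ g(a, c, c) ∨ a ∧ b ∧ c ∧ g(a, c, c), a, a), c, c)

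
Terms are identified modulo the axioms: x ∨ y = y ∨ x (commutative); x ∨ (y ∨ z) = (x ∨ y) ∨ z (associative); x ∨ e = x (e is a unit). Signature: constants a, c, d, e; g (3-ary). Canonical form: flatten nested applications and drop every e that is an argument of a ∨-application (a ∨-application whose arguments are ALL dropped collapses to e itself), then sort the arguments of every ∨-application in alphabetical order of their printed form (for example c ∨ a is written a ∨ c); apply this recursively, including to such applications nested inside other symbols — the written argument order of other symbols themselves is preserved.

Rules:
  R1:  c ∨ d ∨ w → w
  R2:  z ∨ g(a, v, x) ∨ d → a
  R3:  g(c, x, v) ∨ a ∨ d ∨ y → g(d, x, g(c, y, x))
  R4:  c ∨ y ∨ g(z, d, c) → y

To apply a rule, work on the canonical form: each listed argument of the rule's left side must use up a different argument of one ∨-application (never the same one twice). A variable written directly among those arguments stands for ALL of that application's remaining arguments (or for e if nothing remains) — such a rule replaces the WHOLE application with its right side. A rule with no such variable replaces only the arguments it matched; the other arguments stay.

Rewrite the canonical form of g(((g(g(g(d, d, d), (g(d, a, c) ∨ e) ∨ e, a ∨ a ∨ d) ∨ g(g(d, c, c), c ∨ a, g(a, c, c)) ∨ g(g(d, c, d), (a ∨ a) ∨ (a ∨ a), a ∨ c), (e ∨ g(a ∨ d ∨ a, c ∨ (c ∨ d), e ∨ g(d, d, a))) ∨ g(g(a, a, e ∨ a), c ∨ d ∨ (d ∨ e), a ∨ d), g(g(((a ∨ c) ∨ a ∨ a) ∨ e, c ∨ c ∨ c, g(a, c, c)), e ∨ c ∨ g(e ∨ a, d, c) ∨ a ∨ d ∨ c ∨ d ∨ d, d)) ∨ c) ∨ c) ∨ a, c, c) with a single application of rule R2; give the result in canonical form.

Canonical form:  g(a ∨ c ∨ c ∨ g(g(g(d, c, c), a ∨ c, g(a, c, c)) ∨ g(g(d, c, d), a ∨ a ∨ a ∨ a, a ∨ c) ∨ g(g(d, d, d), g(d, a, c), a ∨ a ∨ d), g(a ∨ a ∨ d, c ∨ c ∨ d, g(d, d, a)) ∨ g(g(a, a, a), c ∨ d ∨ d, a ∨ d), g(g(a ∨ a ∨ a ∨ c, c ∨ c ∨ c, g(a, c, c)), a ∨ c ∨ c ∨ d ∨ d ∨ d ∨ g(a, d, c), d)), c, c)
Apply R2:  consuming d, g(a, d, c);  v := d, x := c, z := a ∨ c ∨ c ∨ d ∨ d
Every leftover argument binds to the variable; the entire application is replaced.
New term:  g(a ∨ c ∨ c ∨ g(g(g(d, c, c), a ∨ c, g(a, c, c)) ∨ g(g(d, c, d), a ∨ a ∨ a ∨ a, a ∨ c) ∨ g(g(d, d, d), g(d, a, c), a ∨ a ∨ d), g(a ∨ a ∨ d, c ∨ c ∨ d, g(d, d, a)) ∨ g(g(a, a, a), c ∨ d ∨ d, a ∨ d), g(g(a ∨ a ∨ a ∨ c, c ∨ c ∨ c, g(a, c, c)), a, d)), c, c)

Answer: g(a ∨ c ∨ c ∨ g(g(g(d, c, c), a ∨ c, g(a, c, c)) ∨ g(g(d, c, d), a ∨ a ∨ a ∨ a, a ∨ c) ∨ g(g(d, d, d), g(d, a, c), a ∨ a ∨ d), g(a ∨ a ∨ d, c ∨ c ∨ d, g(d, d, a)) ∨ g(g(a, a, a), c ∨ d ∨ d, a ∨ d), g(g(a ∨ a ∨ a ∨ c, c ∨ c ∨ c, g(a, c, c)), a, d)), c, c)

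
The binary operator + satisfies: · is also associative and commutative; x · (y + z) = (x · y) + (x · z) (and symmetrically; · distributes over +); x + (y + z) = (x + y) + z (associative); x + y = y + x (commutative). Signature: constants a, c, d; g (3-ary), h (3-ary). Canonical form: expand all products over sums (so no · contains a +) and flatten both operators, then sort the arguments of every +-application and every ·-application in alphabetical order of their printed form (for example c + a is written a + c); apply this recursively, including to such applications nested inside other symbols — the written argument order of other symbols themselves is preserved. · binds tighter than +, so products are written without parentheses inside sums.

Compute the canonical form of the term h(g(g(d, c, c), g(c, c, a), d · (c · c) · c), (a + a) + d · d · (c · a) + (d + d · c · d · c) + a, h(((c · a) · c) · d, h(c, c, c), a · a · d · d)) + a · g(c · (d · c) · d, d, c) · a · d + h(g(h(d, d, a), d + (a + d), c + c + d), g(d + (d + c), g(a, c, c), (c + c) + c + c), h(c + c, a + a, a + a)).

Answer: a · a · d · g(c · c · d · d, d, c) + h(g(g(d, c, c), g(c, c, a), c · c · c · d), a + a + a + a · c · d · d + c · c · d · d + d, h(a · c · c · d, h(c, c, c), a · a · d · d)) + h(g(h(d, d, a), a + d + d, c + c + d), g(c + d + d, g(a, c, c), c + c + c + c), h(c + c, a + a, a + a))

Derivation:
Merge nested applications:  h(g(g(d, c, c), g(c, c, a), c · c · c · d), a + a + a + a · c · d · d + c · c · d · d + d, h(a · c · c · d, h(c, c, c), a · a · d · d)) + a · a · d · g(c · c · d · d, d, c) + h(g(h(d, d, a), a + d + d, c + c + d), g(c + d + d, g(a, c, c), c + c + c + c), h(c + c, a + a, a + a))
Sort arguments:  a · a · d · g(c · c · d · d, d, c) + h(g(g(d, c, c), g(c, c, a), c · c · c · d), a + a + a + a · c · d · d + c · c · d · d + d, h(a · c · c · d, h(c, c, c), a · a · d · d)) + h(g(h(d, d, a), a + d + d, c + c + d), g(c + d + d, g(a, c, c), c + c + c + c), h(c + c, a + a, a + a))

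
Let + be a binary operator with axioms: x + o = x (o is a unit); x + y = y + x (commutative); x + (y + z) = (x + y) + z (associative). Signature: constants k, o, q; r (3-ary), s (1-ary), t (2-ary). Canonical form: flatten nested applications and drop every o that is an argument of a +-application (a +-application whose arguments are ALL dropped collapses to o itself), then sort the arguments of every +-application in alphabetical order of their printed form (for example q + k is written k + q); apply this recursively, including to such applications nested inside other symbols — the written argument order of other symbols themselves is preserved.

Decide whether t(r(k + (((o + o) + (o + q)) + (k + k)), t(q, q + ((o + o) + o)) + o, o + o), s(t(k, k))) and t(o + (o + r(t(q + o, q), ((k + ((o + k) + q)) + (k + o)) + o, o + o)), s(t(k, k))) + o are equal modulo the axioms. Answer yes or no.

Left:  t(r(k + (((o + o) + (o + q)) + (k + k)), t(q, q + ((o + o) + o)) + o, o + o), s(t(k, k)))
  Work inside:  k + (((o + o) + (o + q)) + (k + k))
  Un-nest:  k + o + o + o + q + k + k
  Drop the unit:  drop o (×3)
  Sort arguments:  k + k + k + q
  Rebuild:  t(r(k + k + k + q, t(q, q), o), s(t(k, k)))
Right:  t(o + (o + r(t(q + o, q), ((k + ((o + k) + q)) + (k + o)) + o, o + o)), s(t(k, k))) + o
  Canonicalize subterm:  t(o + (o + r(t(q + o, q), ((k + ((o + k) + q)) + (k + o)) + o, o + o)), s(t(k, k)))  →  t(r(t(q, q), k + k + k + q, o), s(t(k, k)))
  Drop the unit:  drop o
  Order the arguments:  t(r(t(q, q), k + k + k + q, o), s(t(k, k)))

Answer: no — t(r(k + k + k + q, t(q, q), o), s(t(k, k))) vs t(r(t(q, q), k + k + k + q, o), s(t(k, k)))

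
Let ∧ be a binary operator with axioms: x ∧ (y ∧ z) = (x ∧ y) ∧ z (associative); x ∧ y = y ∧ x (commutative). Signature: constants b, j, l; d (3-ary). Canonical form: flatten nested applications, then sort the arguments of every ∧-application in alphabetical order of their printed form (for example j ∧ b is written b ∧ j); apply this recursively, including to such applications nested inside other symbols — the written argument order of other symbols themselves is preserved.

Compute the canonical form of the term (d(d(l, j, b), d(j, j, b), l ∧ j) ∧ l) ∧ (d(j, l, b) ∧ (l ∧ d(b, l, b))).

Answer: d(b, l, b) ∧ d(d(l, j, b), d(j, j, b), j ∧ l) ∧ d(j, l, b) ∧ l ∧ l

Derivation:
Merge nested applications:  d(d(l, j, b), d(j, j, b), l ∧ j) ∧ l ∧ d(j, l, b) ∧ l ∧ d(b, l, b)
Simplify inside:  d(d(l, j, b), d(j, j, b), l ∧ j)  →  d(d(l, j, b), d(j, j, b), j ∧ l)
Sort arguments:  d(b, l, b) ∧ d(d(l, j, b), d(j, j, b), j ∧ l) ∧ d(j, l, b) ∧ l ∧ l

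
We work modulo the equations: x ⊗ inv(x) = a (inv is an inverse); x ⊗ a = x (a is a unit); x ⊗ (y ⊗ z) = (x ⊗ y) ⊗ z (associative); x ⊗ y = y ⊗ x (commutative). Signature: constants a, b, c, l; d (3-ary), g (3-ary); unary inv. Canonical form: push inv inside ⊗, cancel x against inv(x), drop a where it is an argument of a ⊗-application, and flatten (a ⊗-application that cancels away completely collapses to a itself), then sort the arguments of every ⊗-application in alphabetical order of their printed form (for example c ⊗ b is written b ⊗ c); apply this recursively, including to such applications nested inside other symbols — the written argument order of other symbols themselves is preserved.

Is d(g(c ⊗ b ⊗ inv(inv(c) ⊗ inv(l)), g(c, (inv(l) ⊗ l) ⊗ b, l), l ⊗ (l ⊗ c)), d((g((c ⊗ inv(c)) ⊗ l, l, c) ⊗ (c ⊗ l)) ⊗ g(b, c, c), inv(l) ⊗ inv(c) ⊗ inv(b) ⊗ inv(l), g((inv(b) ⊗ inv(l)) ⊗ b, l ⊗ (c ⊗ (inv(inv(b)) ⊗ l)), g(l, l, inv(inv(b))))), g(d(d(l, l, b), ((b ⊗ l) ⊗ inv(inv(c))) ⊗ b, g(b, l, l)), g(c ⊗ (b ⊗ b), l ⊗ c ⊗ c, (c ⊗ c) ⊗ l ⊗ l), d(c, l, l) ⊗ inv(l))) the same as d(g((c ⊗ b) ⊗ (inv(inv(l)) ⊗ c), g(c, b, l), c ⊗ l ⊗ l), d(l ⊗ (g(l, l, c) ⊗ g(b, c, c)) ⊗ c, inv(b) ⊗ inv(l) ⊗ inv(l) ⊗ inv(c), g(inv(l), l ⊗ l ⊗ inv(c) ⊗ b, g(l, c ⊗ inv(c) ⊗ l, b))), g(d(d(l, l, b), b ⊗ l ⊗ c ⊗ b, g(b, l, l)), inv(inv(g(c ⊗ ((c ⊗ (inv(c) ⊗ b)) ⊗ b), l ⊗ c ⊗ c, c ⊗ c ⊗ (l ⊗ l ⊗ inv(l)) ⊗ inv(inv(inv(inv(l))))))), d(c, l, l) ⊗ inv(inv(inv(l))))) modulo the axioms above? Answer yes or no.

Answer: no — d(g(b ⊗ c ⊗ c ⊗ l, g(c, b, l), c ⊗ l ⊗ l), d(c ⊗ g(b, c, c) ⊗ g(l, l, c) ⊗ l, inv(b) ⊗ inv(c) ⊗ inv(l) ⊗ inv(l), g(inv(l), b ⊗ c ⊗ l ⊗ l, g(l, l, b))), g(d(d(l, l, b), b ⊗ b ⊗ c ⊗ l, g(b, l, l)), g(b ⊗ b ⊗ c, c ⊗ c ⊗ l, c ⊗ c ⊗ l ⊗ l), d(c, l, l) ⊗ inv(l))) vs d(g(b ⊗ c ⊗ c ⊗ l, g(c, b, l), c ⊗ l ⊗ l), d(c ⊗ g(b, c, c) ⊗ g(l, l, c) ⊗ l, inv(b) ⊗ inv(c) ⊗ inv(l) ⊗ inv(l), g(inv(l), b ⊗ inv(c) ⊗ l ⊗ l, g(l, l, b))), g(d(d(l, l, b), b ⊗ b ⊗ c ⊗ l, g(b, l, l)), g(b ⊗ b ⊗ c, c ⊗ c ⊗ l, c ⊗ c ⊗ l ⊗ l), d(c, l, l) ⊗ inv(l)))

Derivation:
Left:  d(g(c ⊗ b ⊗ inv(inv(c) ⊗ inv(l)), g(c, (inv(l) ⊗ l) ⊗ b, l), l ⊗ (l ⊗ c)), d((g((c ⊗ inv(c)) ⊗ l, l, c) ⊗ (c ⊗ l)) ⊗ g(b, c, c), inv(l) ⊗ inv(c) ⊗ inv(b) ⊗ inv(l), g((inv(b) ⊗ inv(l)) ⊗ b, l ⊗ (c ⊗ (inv(inv(b)) ⊗ l)), g(l, l, inv(inv(b))))), g(d(d(l, l, b), ((b ⊗ l) ⊗ inv(inv(c))) ⊗ b, g(b, l, l)), g(c ⊗ (b ⊗ b), l ⊗ c ⊗ c, (c ⊗ c) ⊗ l ⊗ l), d(c, l, l) ⊗ inv(l)))
  Work inside:  (g((c ⊗ inv(c)) ⊗ l, l, c) ⊗ (c ⊗ l)) ⊗ g(b, c, c)
  Collect:  g(l, l, c) ⊗ c ⊗ l ⊗ g(b, c, c)
  Sort arguments:  c ⊗ g(b, c, c) ⊗ g(l, l, c) ⊗ l
  Put back:  d(g(b ⊗ c ⊗ c ⊗ l, g(c, b, l), c ⊗ l ⊗ l), d(c ⊗ g(b, c, c) ⊗ g(l, l, c) ⊗ l, inv(b) ⊗ inv(c) ⊗ inv(l) ⊗ inv(l), g(inv(l), b ⊗ c ⊗ l ⊗ l, g(l, l, b))), g(d(d(l, l, b), b ⊗ b ⊗ c ⊗ l, g(b, l, l)), g(b ⊗ b ⊗ c, c ⊗ c ⊗ l, c ⊗ c ⊗ l ⊗ l), d(c, l, l) ⊗ inv(l)))
Right:  d(g((c ⊗ b) ⊗ (inv(inv(l)) ⊗ c), g(c, b, l), c ⊗ l ⊗ l), d(l ⊗ (g(l, l, c) ⊗ g(b, c, c)) ⊗ c, inv(b) ⊗ inv(l) ⊗ inv(l) ⊗ inv(c), g(inv(l), l ⊗ l ⊗ inv(c) ⊗ b, g(l, c ⊗ inv(c) ⊗ l, b))), g(d(d(l, l, b), b ⊗ l ⊗ c ⊗ b, g(b, l, l)), inv(inv(g(c ⊗ ((c ⊗ (inv(c) ⊗ b)) ⊗ b), l ⊗ c ⊗ c, c ⊗ c ⊗ (l ⊗ l ⊗ inv(l)) ⊗ inv(inv(inv(inv(l))))))), d(c, l, l) ⊗ inv(inv(inv(l)))))
  Work inside:  c ⊗ c ⊗ (l ⊗ l ⊗ inv(l)) ⊗ inv(inv(inv(inv(l))))
  Push inv inside:  distribute inv over ⊗ and collapse double inv
  Collect:  c ⊗ c ⊗ l ⊗ l
  Put back:  d(g(b ⊗ c ⊗ c ⊗ l, g(c, b, l), c ⊗ l ⊗ l), d(c ⊗ g(b, c, c) ⊗ g(l, l, c) ⊗ l, inv(b) ⊗ inv(c) ⊗ inv(l) ⊗ inv(l), g(inv(l), b ⊗ inv(c) ⊗ l ⊗ l, g(l, l, b))), g(d(d(l, l, b), b ⊗ b ⊗ c ⊗ l, g(b, l, l)), g(b ⊗ b ⊗ c, c ⊗ c ⊗ l, c ⊗ c ⊗ l ⊗ l), d(c, l, l) ⊗ inv(l)))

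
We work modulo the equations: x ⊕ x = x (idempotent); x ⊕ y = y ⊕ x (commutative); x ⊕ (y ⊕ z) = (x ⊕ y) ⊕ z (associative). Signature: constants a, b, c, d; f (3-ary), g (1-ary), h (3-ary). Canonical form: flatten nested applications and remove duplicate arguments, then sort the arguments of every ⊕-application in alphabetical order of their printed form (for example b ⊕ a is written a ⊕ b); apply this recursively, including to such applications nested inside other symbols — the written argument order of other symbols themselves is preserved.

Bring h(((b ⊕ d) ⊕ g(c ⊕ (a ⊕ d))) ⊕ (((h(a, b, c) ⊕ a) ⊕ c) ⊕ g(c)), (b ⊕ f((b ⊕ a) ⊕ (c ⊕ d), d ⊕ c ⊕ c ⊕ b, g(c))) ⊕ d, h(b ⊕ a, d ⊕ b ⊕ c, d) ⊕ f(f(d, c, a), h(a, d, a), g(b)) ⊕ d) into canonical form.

Work inside:  h(b ⊕ a, d ⊕ b ⊕ c, d) ⊕ f(f(d, c, a), h(a, d, a), g(b)) ⊕ d
Inside:  h(b ⊕ a, d ⊕ b ⊕ c, d)  →  h(a ⊕ b, b ⊕ c ⊕ d, d)
Sort arguments:  d ⊕ f(f(d, c, a), h(a, d, a), g(b)) ⊕ h(a ⊕ b, b ⊕ c ⊕ d, d)
Rebuild:  h(a ⊕ b ⊕ c ⊕ d ⊕ g(a ⊕ c ⊕ d) ⊕ g(c) ⊕ h(a, b, c), b ⊕ d ⊕ f(a ⊕ b ⊕ c ⊕ d, b ⊕ c ⊕ d, g(c)), d ⊕ f(f(d, c, a), h(a, d, a), g(b)) ⊕ h(a ⊕ b, b ⊕ c ⊕ d, d))

Answer: h(a ⊕ b ⊕ c ⊕ d ⊕ g(a ⊕ c ⊕ d) ⊕ g(c) ⊕ h(a, b, c), b ⊕ d ⊕ f(a ⊕ b ⊕ c ⊕ d, b ⊕ c ⊕ d, g(c)), d ⊕ f(f(d, c, a), h(a, d, a), g(b)) ⊕ h(a ⊕ b, b ⊕ c ⊕ d, d))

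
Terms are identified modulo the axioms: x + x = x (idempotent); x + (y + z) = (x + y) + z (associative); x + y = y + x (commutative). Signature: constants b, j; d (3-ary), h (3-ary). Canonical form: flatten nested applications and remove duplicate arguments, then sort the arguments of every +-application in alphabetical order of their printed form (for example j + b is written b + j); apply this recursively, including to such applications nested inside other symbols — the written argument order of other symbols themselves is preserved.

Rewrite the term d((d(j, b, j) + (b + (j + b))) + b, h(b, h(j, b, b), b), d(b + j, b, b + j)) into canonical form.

Work inside:  (d(j, b, j) + (b + (j + b))) + b
Flatten:  d(j, b, j) + b + j + b + b
Deduplicate:  drop duplicate b, b
Order the arguments:  b + d(j, b, j) + j
Reassemble:  d(b + d(j, b, j) + j, h(b, h(j, b, b), b), d(b + j, b, b + j))

Answer: d(b + d(j, b, j) + j, h(b, h(j, b, b), b), d(b + j, b, b + j))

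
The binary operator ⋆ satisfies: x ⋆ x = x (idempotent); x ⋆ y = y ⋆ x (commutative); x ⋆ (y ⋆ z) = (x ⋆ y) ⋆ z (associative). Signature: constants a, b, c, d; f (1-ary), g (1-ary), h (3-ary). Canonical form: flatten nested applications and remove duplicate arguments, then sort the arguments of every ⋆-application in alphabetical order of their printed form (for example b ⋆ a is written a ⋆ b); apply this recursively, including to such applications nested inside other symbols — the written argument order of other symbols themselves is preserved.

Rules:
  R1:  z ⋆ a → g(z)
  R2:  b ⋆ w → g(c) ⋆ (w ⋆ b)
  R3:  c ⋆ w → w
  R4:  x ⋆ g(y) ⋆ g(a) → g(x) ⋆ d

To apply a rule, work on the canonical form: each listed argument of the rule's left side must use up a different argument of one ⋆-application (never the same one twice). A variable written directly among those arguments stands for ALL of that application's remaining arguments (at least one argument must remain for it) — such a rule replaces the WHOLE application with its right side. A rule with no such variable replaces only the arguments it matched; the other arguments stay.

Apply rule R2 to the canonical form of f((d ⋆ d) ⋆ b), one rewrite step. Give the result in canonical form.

Answer: f(b ⋆ d ⋆ g(c))

Derivation:
Canonical form:  f(b ⋆ d)
Apply R2:  consuming b;  w := d
The extension variable absorbs all remaining arguments, so the whole application is rewritten.
New term:  f(b ⋆ d ⋆ g(c))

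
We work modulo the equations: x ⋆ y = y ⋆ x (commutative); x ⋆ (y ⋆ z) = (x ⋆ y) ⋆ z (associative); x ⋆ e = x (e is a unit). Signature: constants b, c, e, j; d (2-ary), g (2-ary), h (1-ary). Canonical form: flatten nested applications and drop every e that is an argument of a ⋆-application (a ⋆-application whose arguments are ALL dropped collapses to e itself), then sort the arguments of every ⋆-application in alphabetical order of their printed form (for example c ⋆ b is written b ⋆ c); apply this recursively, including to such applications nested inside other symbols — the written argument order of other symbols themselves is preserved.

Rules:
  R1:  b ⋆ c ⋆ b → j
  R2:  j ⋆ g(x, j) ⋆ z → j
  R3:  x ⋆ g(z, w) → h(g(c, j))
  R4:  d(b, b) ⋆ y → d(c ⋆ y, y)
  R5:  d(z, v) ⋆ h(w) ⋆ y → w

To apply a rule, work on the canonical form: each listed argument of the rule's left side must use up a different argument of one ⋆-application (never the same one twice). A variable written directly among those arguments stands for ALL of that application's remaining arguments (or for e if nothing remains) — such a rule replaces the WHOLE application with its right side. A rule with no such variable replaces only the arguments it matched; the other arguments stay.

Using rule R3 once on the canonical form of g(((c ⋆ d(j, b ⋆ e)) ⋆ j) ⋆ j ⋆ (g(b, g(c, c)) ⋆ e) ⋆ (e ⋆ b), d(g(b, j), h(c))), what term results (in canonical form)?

Canonical form:  g(b ⋆ c ⋆ d(j, b) ⋆ g(b, g(c, c)) ⋆ j ⋆ j, d(g(b, j), h(c)))
Apply R3:  consuming g(b, g(c, c));  w := g(c, c), x := b ⋆ c ⋆ d(j, b) ⋆ j ⋆ j, z := b
The variable takes the whole remainder — replace the entire application.
New term:  g(h(g(c, j)), d(g(b, j), h(c)))

Answer: g(h(g(c, j)), d(g(b, j), h(c)))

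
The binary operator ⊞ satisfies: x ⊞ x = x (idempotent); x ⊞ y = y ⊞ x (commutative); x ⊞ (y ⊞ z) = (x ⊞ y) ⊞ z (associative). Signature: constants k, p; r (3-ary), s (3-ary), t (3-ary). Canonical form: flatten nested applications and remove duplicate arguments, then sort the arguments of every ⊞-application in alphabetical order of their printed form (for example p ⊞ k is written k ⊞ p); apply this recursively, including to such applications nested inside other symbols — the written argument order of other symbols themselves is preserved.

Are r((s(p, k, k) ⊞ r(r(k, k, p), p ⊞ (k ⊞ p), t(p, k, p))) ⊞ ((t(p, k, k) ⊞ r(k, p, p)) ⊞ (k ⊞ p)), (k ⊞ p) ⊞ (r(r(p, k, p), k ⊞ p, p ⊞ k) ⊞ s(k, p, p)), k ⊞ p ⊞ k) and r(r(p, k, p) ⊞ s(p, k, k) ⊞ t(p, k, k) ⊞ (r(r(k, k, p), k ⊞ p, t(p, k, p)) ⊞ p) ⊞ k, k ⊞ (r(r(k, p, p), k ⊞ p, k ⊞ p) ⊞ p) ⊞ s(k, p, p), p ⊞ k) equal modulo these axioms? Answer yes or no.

Answer: no — r(k ⊞ p ⊞ r(k, p, p) ⊞ r(r(k, k, p), k ⊞ p, t(p, k, p)) ⊞ s(p, k, k) ⊞ t(p, k, k), k ⊞ p ⊞ r(r(p, k, p), k ⊞ p, k ⊞ p) ⊞ s(k, p, p), k ⊞ p) vs r(k ⊞ p ⊞ r(p, k, p) ⊞ r(r(k, k, p), k ⊞ p, t(p, k, p)) ⊞ s(p, k, k) ⊞ t(p, k, k), k ⊞ p ⊞ r(r(k, p, p), k ⊞ p, k ⊞ p) ⊞ s(k, p, p), k ⊞ p)

Derivation:
Left:  r((s(p, k, k) ⊞ r(r(k, k, p), p ⊞ (k ⊞ p), t(p, k, p))) ⊞ ((t(p, k, k) ⊞ r(k, p, p)) ⊞ (k ⊞ p)), (k ⊞ p) ⊞ (r(r(p, k, p), k ⊞ p, p ⊞ k) ⊞ s(k, p, p)), k ⊞ p ⊞ k)
  Focus inside:  (s(p, k, k) ⊞ r(r(k, k, p), p ⊞ (k ⊞ p), t(p, k, p))) ⊞ ((t(p, k, k) ⊞ r(k, p, p)) ⊞ (k ⊞ p))
  Merge nested applications:  s(p, k, k) ⊞ r(r(k, k, p), p ⊞ (k ⊞ p), t(p, k, p)) ⊞ t(p, k, k) ⊞ r(k, p, p) ⊞ k ⊞ p
  Canonicalize subterm:  r(r(k, k, p), p ⊞ (k ⊞ p), t(p, k, p))  →  r(r(k, k, p), k ⊞ p, t(p, k, p))
  Sort arguments:  k ⊞ p ⊞ r(k, p, p) ⊞ r(r(k, k, p), k ⊞ p, t(p, k, p)) ⊞ s(p, k, k) ⊞ t(p, k, k)
  Rebuild:  r(k ⊞ p ⊞ r(k, p, p) ⊞ r(r(k, k, p), k ⊞ p, t(p, k, p)) ⊞ s(p, k, k) ⊞ t(p, k, k), k ⊞ p ⊞ r(r(p, k, p), k ⊞ p, k ⊞ p) ⊞ s(k, p, p), k ⊞ p)
Right:  r(r(p, k, p) ⊞ s(p, k, k) ⊞ t(p, k, k) ⊞ (r(r(k, k, p), k ⊞ p, t(p, k, p)) ⊞ p) ⊞ k, k ⊞ (r(r(k, p, p), k ⊞ p, k ⊞ p) ⊞ p) ⊞ s(k, p, p), p ⊞ k)
  Focus inside:  r(p, k, p) ⊞ s(p, k, k) ⊞ t(p, k, k) ⊞ (r(r(k, k, p), k ⊞ p, t(p, k, p)) ⊞ p) ⊞ k
  Un-nest:  r(p, k, p) ⊞ s(p, k, k) ⊞ t(p, k, k) ⊞ r(r(k, k, p), k ⊞ p, t(p, k, p)) ⊞ p ⊞ k
  Order the arguments:  k ⊞ p ⊞ r(p, k, p) ⊞ r(r(k, k, p), k ⊞ p, t(p, k, p)) ⊞ s(p, k, k) ⊞ t(p, k, k)
  Rebuild:  r(k ⊞ p ⊞ r(p, k, p) ⊞ r(r(k, k, p), k ⊞ p, t(p, k, p)) ⊞ s(p, k, k) ⊞ t(p, k, k), k ⊞ p ⊞ r(r(k, p, p), k ⊞ p, k ⊞ p) ⊞ s(k, p, p), k ⊞ p)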